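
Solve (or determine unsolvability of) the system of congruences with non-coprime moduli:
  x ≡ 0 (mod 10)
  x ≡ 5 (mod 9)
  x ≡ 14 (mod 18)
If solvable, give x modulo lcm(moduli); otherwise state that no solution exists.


Moduli 10, 9, 18 are not pairwise coprime, so CRT works modulo lcm(m_i) when all pairwise compatibility conditions hold.
Pairwise compatibility: gcd(m_i, m_j) must divide a_i - a_j for every pair.
Merge one congruence at a time:
  Start: x ≡ 0 (mod 10).
  Combine with x ≡ 5 (mod 9): gcd(10, 9) = 1; 5 - 0 = 5, which IS divisible by 1, so compatible.
    Write x = 0 + 10·t and substitute into x ≡ 5 (mod 9): 10·t ≡ 5 − 0 = 5 (mod 9).
    Reduce coefficients mod 9: 1·t ≡ 5 (mod 9).
    So t ≡ 5 (mod 9).
    Then x = 0 + 10·5 = 50, valid modulo lcm(10, 9) = 90: x ≡ 50 (mod 90).
  Combine with x ≡ 14 (mod 18): gcd(90, 18) = 18; 14 - 50 = -36, which IS divisible by 18, so compatible.
    Write x = 50 + 90·t and substitute into x ≡ 14 (mod 18): 90·t ≡ 14 − 50 = -36 (mod 18).
    Divide the congruence (and modulus) by g = 18: 5·t ≡ -2 (mod 1).
    Modulo 1 every t works; take t = 0.
    Then x = 50 + 90·0 = 50, valid modulo lcm(90, 18) = 90: x ≡ 50 (mod 90).
Verify: 50 mod 10 = 0, 50 mod 9 = 5, 50 mod 18 = 14.

x ≡ 50 (mod 90).


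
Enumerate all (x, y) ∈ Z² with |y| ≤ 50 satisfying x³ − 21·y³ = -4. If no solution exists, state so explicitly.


The equation is x³ - 21y³ = -4. For fixed y, x³ = 21·y³ − 4, so a solution requires the RHS to be a perfect cube.
Strategy: iterate y from -50 to 50, compute RHS = 21·y³ − 4, and check whether it is a (positive or negative) perfect cube.
Check small values of y:
  y = 0: RHS = -4 is not a perfect cube.
  y = 1: RHS = 17 is not a perfect cube.
  y = -1: RHS = -25 is not a perfect cube.
  y = 2: RHS = 164 is not a perfect cube.
  y = -2: RHS = -172 is not a perfect cube.
  y = 3: RHS = 563 is not a perfect cube.
  y = -3: RHS = -571 is not a perfect cube.
Continuing the search up to |y| = 50 finds no solutions either.
No (x, y) in the scanned range satisfies the equation.

No integer solutions with |y| ≤ 50.


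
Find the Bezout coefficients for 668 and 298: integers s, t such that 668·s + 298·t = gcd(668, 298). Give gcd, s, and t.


Euclidean algorithm on (668, 298) — divide until remainder is 0:
  668 = 2 · 298 + 72
  298 = 4 · 72 + 10
  72 = 7 · 10 + 2
  10 = 5 · 2 + 0
gcd(668, 298) = 2.
Track Bezout coefficients alongside the remainders: start with r₀ = 668 = a·1 + b·0 (s = 1, t = 0) and r₁ = 298 = a·0 + b·1 (s = 0, t = 1); each new remainder r_{k+1} = r_{k-1} − q_k·r_k inherits s_{k+1} = s_{k-1} − q_k·s_k, t_{k+1} = t_{k-1} − q_k·t_k, so r_k = a·s_k + b·t_k at every step:
  q = 2: r = 72, s = 1 − 2·0 = 1, t = 0 − 2·1 = -2  (check: 668·1 + 298·(-2) = 72)
  q = 4: r = 10, s = 0 − 4·1 = -4, t = 1 − 4·(-2) = 9  (check: 668·(-4) + 298·9 = 10)
  q = 7: r = 2, s = 1 − 7·(-4) = 29, t = -2 − 7·9 = -65  (check: 668·29 + 298·(-65) = 2)
The row with r = 2 (the gcd) gives the Bezout coefficients s = 29, t = -65.
Result: 668 · (29) + 298 · (-65) = 2.

gcd(668, 298) = 2; s = 29, t = -65 (check: 668·29 + 298·(-65) = 2).


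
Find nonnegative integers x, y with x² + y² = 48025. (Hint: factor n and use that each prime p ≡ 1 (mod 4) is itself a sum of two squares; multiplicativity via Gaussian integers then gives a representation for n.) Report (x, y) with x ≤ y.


Step 1: Factor n = 48025 = 5^2 · 17 · 113.
Step 2: Check the mod-4 condition on each prime factor: 5 ≡ 1 (mod 4), exponent 2; 17 ≡ 1 (mod 4), exponent 1; 113 ≡ 1 (mod 4), exponent 1.
All primes ≡ 3 (mod 4) appear to even exponent (or don't appear), so by the two-squares theorem n IS expressible as a sum of two squares.
Step 3: Build a representation. Group n = k² · m with k = 5 and m = 17 · 113 = 1921 (a product of primes ≡ 1 (mod 4)); a representation of m scales to one of n via (k·x)² + (k·y)² = k²(x² + y²). Each prime p ≡ 1 (mod 4) is itself a sum of two squares; find a² by testing p − a² for a perfect square:
  17: 17 − 1² = 16 = 4² ⇒ 17 = 1² + 4².
  113: 113 − 1² = 112, 113 − 2² = 109, 113 − 3² = 104, 113 − 4² = 97, 113 − 5² = 88, 113 − 6² = 77, 113 − 7² = 64 = 8² ⇒ 113 = 7² + 8².
  Combine using the Brahmagupta–Fibonacci identity (a² + b²)(c² + d²) = (ac − bd)² + (ad + bc)² = (ac + bd)² + (ad − bc)²:
  17 · 113 = 1921: from (1² + 4²)(7² + 8²), take (1·7 − 4·8, 1·8 + 4·7) = (7 − 32, 8 + 28) = (-25, 36); dropping signs (only squares matter) gives (25, 36); check 25² + 36² = 625 + 1296 = 1921 ✓.
  Scale by k = 5: (5·25, 5·36) = (125, 180).
Step 4: Order so x ≤ y and verify: 125² + 180² = 15625 + 32400 = 48025 = n. ✓

n = 48025 = 125² + 180² (one valid representation with x ≤ y).


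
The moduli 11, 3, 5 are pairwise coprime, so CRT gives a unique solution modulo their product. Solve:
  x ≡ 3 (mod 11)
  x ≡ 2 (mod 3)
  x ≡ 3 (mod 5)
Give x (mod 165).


Moduli 11, 3, 5 are pairwise coprime; by CRT there is a unique solution modulo M = 11 · 3 · 5 = 165.
Solve pairwise, accumulating the modulus:
  Start with x ≡ 3 (mod 11).
  Combine with x ≡ 2 (mod 3): since gcd(11, 3) = 1, we get a unique residue mod 33.
    Write x = 3 + 11·t and substitute into x ≡ 2 (mod 3): 11·t ≡ 2 − 3 = -1 (mod 3).
    Reduce coefficients mod 3: 2·t ≡ 2 (mod 3).
    The inverse of 2 mod 3 is 2 (since 2·2 = 4 = 1·3 + 1), so t ≡ 2·2 = 4 ≡ 1 (mod 3).
    Then x = 3 + 11·1 = 14, valid modulo lcm(11, 3) = 33: x ≡ 14 (mod 33).
  Combine with x ≡ 3 (mod 5): since gcd(33, 5) = 1, we get a unique residue mod 165.
    Write x = 14 + 33·t and substitute into x ≡ 3 (mod 5): 33·t ≡ 3 − 14 = -11 (mod 5).
    Reduce coefficients mod 5: 3·t ≡ 4 (mod 5).
    The inverse of 3 mod 5 is 2 (since 3·2 = 6 = 1·5 + 1), so t ≡ 2·4 = 8 ≡ 3 (mod 5).
    Then x = 14 + 33·3 = 113, valid modulo lcm(33, 5) = 165: x ≡ 113 (mod 165).
Verify: 113 mod 11 = 3 ✓, 113 mod 3 = 2 ✓, 113 mod 5 = 3 ✓.

x ≡ 113 (mod 165).


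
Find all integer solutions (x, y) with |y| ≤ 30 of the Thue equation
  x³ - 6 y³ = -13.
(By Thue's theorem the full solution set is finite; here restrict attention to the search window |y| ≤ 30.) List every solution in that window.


The equation is x³ - 6y³ = -13. For fixed y, x³ = 6·y³ − 13, so a solution requires the RHS to be a perfect cube.
Strategy: iterate y from -30 to 30, compute RHS = 6·y³ − 13, and check whether it is a (positive or negative) perfect cube.
Check small values of y:
  y = 0: RHS = -13 is not a perfect cube.
  y = 1: RHS = -7 is not a perfect cube.
  y = -1: RHS = -19 is not a perfect cube.
  y = 2: RHS = 35 is not a perfect cube.
  y = -2: RHS = -61 is not a perfect cube.
  y = 3: RHS = 149 is not a perfect cube.
  y = -3: RHS = -175 is not a perfect cube.
Continuing the search up to |y| = 30 finds no solutions either.
No (x, y) in the scanned range satisfies the equation.

No integer solutions with |y| ≤ 30.


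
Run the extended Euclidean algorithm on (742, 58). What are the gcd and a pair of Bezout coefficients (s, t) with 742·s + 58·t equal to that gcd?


Euclidean algorithm on (742, 58) — divide until remainder is 0:
  742 = 12 · 58 + 46
  58 = 1 · 46 + 12
  46 = 3 · 12 + 10
  12 = 1 · 10 + 2
  10 = 5 · 2 + 0
gcd(742, 58) = 2.
Track Bezout coefficients alongside the remainders: start with r₀ = 742 = a·1 + b·0 (s = 1, t = 0) and r₁ = 58 = a·0 + b·1 (s = 0, t = 1); each new remainder r_{k+1} = r_{k-1} − q_k·r_k inherits s_{k+1} = s_{k-1} − q_k·s_k, t_{k+1} = t_{k-1} − q_k·t_k, so r_k = a·s_k + b·t_k at every step:
  q = 12: r = 46, s = 1 − 12·0 = 1, t = 0 − 12·1 = -12  (check: 742·1 + 58·(-12) = 46)
  q = 1: r = 12, s = 0 − 1·1 = -1, t = 1 − 1·(-12) = 13  (check: 742·(-1) + 58·13 = 12)
  q = 3: r = 10, s = 1 − 3·(-1) = 4, t = -12 − 3·13 = -51  (check: 742·4 + 58·(-51) = 10)
  q = 1: r = 2, s = -1 − 1·4 = -5, t = 13 − 1·(-51) = 64  (check: 742·(-5) + 58·64 = 2)
The row with r = 2 (the gcd) gives the Bezout coefficients s = -5, t = 64.
Result: 742 · (-5) + 58 · (64) = 2.

gcd(742, 58) = 2; s = -5, t = 64 (check: 742·(-5) + 58·64 = 2).


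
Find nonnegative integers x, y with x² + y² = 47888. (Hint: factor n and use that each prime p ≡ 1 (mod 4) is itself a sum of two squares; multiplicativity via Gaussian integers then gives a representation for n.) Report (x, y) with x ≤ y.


Step 1: Factor n = 47888 = 2^4 · 41 · 73.
Step 2: Check the mod-4 condition on each prime factor: 2 = 2 (special); 41 ≡ 1 (mod 4), exponent 1; 73 ≡ 1 (mod 4), exponent 1.
All primes ≡ 3 (mod 4) appear to even exponent (or don't appear), so by the two-squares theorem n IS expressible as a sum of two squares.
Step 3: Build a representation. Group n = k² · m with k = 4 and m = 41 · 73 = 2993 (a product of primes ≡ 1 (mod 4)); a representation of m scales to one of n via (k·x)² + (k·y)² = k²(x² + y²). Each prime p ≡ 1 (mod 4) is itself a sum of two squares; find a² by testing p − a² for a perfect square:
  41: 41 − 1² = 40, 41 − 2² = 37, 41 − 3² = 32, 41 − 4² = 25 = 5² ⇒ 41 = 4² + 5².
  73: 73 − 1² = 72, 73 − 2² = 69, 73 − 3² = 64 = 8² ⇒ 73 = 3² + 8².
  Combine using the Brahmagupta–Fibonacci identity (a² + b²)(c² + d²) = (ac − bd)² + (ad + bc)² = (ac + bd)² + (ad − bc)²:
  41 · 73 = 2993: from (4² + 5²)(3² + 8²), take (4·3 − 5·8, 4·8 + 5·3) = (12 − 40, 32 + 15) = (-28, 47); dropping signs (only squares matter) gives (28, 47); check 28² + 47² = 784 + 2209 = 2993 ✓.
  Scale by k = 4: (4·28, 4·47) = (112, 188).
Step 4: Order so x ≤ y and verify: 112² + 188² = 12544 + 35344 = 47888 = n. ✓

n = 47888 = 112² + 188² (one valid representation with x ≤ y).


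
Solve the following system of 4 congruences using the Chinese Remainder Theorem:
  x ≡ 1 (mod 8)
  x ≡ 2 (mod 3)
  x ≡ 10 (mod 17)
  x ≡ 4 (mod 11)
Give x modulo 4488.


Product of moduli M = 8 · 3 · 17 · 11 = 4488.
Merge one congruence at a time:
  Start: x ≡ 1 (mod 8).
  Combine with x ≡ 2 (mod 3); new modulus lcm = 24.
    Write x = 1 + 8·t and substitute into x ≡ 2 (mod 3): 8·t ≡ 2 − 1 = 1 (mod 3).
    Reduce coefficients mod 3: 2·t ≡ 1 (mod 3).
    The inverse of 2 mod 3 is 2 (since 2·2 = 4 = 1·3 + 1), so t ≡ 2·1 = 2 ≡ 2 (mod 3).
    Then x = 1 + 8·2 = 17, valid modulo lcm(8, 3) = 24: x ≡ 17 (mod 24).
  Combine with x ≡ 10 (mod 17); new modulus lcm = 408.
    Write x = 17 + 24·t and substitute into x ≡ 10 (mod 17): 24·t ≡ 10 − 17 = -7 (mod 17).
    Reduce coefficients mod 17: 7·t ≡ 10 (mod 17).
    The inverse of 7 mod 17 is 5 (since 7·5 = 35 = 2·17 + 1), so t ≡ 5·10 = 50 ≡ 16 (mod 17).
    Then x = 17 + 24·16 = 401, valid modulo lcm(24, 17) = 408: x ≡ 401 (mod 408).
  Combine with x ≡ 4 (mod 11); new modulus lcm = 4488.
    Write x = 401 + 408·t and substitute into x ≡ 4 (mod 11): 408·t ≡ 4 − 401 = -397 (mod 11).
    Reduce coefficients mod 11: 1·t ≡ 10 (mod 11).
    So t ≡ 10 (mod 11).
    Then x = 401 + 408·10 = 4481, valid modulo lcm(408, 11) = 4488: x ≡ 4481 (mod 4488).
Verify against each original: 4481 mod 8 = 1, 4481 mod 3 = 2, 4481 mod 17 = 10, 4481 mod 11 = 4.

x ≡ 4481 (mod 4488).


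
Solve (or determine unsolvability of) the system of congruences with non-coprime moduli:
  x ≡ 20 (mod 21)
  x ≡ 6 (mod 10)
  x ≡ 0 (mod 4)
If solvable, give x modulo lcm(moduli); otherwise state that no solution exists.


Moduli 21, 10, 4 are not pairwise coprime, so CRT works modulo lcm(m_i) when all pairwise compatibility conditions hold.
Pairwise compatibility: gcd(m_i, m_j) must divide a_i - a_j for every pair.
Merge one congruence at a time:
  Start: x ≡ 20 (mod 21).
  Combine with x ≡ 6 (mod 10): gcd(21, 10) = 1; 6 - 20 = -14, which IS divisible by 1, so compatible.
    Write x = 20 + 21·t and substitute into x ≡ 6 (mod 10): 21·t ≡ 6 − 20 = -14 (mod 10).
    Reduce coefficients mod 10: 1·t ≡ 6 (mod 10).
    So t ≡ 6 (mod 10).
    Then x = 20 + 21·6 = 146, valid modulo lcm(21, 10) = 210: x ≡ 146 (mod 210).
  Combine with x ≡ 0 (mod 4): gcd(210, 4) = 2; 0 - 146 = -146, which IS divisible by 2, so compatible.
    Write x = 146 + 210·t and substitute into x ≡ 0 (mod 4): 210·t ≡ 0 − 146 = -146 (mod 4).
    Divide the congruence (and modulus) by g = 2: 105·t ≡ -73 (mod 2).
    Reduce coefficients mod 2: 1·t ≡ 1 (mod 2).
    So t ≡ 1 (mod 2).
    Then x = 146 + 210·1 = 356, valid modulo lcm(210, 4) = 420: x ≡ 356 (mod 420).
Verify: 356 mod 21 = 20, 356 mod 10 = 6, 356 mod 4 = 0.

x ≡ 356 (mod 420).


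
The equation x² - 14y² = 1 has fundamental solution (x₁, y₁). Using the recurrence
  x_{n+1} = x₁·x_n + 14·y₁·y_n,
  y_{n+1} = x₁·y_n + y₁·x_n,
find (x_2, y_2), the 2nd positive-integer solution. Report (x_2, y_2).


Step 1: Find the fundamental solution (x₁, y₁) of x² - 14y² = 1.
  Expand √14 as a continued fraction. a₀ = ⌊√14⌋ = 3; iterate m_{k+1} = d_k·a_k − m_k, d_{k+1} = (14 − m_{k+1}²)/d_k, a_{k+1} = ⌊(a₀ + m_{k+1})/d_{k+1}⌋ (starting m₀ = 0, d₀ = 1), with convergents p_k = a_k·p_{k-1} + p_{k-2}, q_k = a_k·q_{k-1} + q_{k-2} (p₋₁ = 1, q₋₁ = 0):
  k = 0: a₀ = 3; p₀/q₀ = 3/1; p₀² − 14·q₀² = 9 − 14 = -5.
  k = 1: m = 3, d = 5, a = ⌊(3 + 3)/5⌋ = 1; p/q = (1·3 + 1)/(1·1 + 0) = 4/1; p² − 14·q² = 16 − 14 = 2.
  k = 2: m = 2, d = 2, a = ⌊(3 + 2)/2⌋ = 2; p/q = (2·4 + 3)/(2·1 + 1) = 11/3; p² − 14·q² = 121 − 126 = -5.
  k = 3: m = 2, d = 5, a = ⌊(3 + 2)/5⌋ = 1; p/q = (1·11 + 4)/(1·3 + 1) = 15/4; p² − 14·q² = 225 − 224 = 1.
  The first convergent with p² − 14·q² = 1 gives the fundamental solution (x₁, y₁) = (15, 4).
Step 2: Apply the recurrence (x_{n+1}, y_{n+1}) = (x₁x_n + 14y₁y_n, x₁y_n + y₁x_n) repeatedly.
  From (x_1, y_1) = (15, 4): x_2 = 15·15 + 14·4·4 = 449; y_2 = 15·4 + 4·15 = 120.
Step 3: Verify x_2² - 14·y_2² = 201601 - 201600 = 1 (should be 1). ✓

(x_1, y_1) = (15, 4); (x_2, y_2) = (449, 120).


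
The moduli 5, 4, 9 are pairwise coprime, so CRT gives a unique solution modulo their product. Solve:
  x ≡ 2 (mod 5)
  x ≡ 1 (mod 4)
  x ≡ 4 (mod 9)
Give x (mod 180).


Moduli 5, 4, 9 are pairwise coprime; by CRT there is a unique solution modulo M = 5 · 4 · 9 = 180.
Solve pairwise, accumulating the modulus:
  Start with x ≡ 2 (mod 5).
  Combine with x ≡ 1 (mod 4): since gcd(5, 4) = 1, we get a unique residue mod 20.
    Write x = 2 + 5·t and substitute into x ≡ 1 (mod 4): 5·t ≡ 1 − 2 = -1 (mod 4).
    Reduce coefficients mod 4: 1·t ≡ 3 (mod 4).
    So t ≡ 3 (mod 4).
    Then x = 2 + 5·3 = 17, valid modulo lcm(5, 4) = 20: x ≡ 17 (mod 20).
  Combine with x ≡ 4 (mod 9): since gcd(20, 9) = 1, we get a unique residue mod 180.
    Write x = 17 + 20·t and substitute into x ≡ 4 (mod 9): 20·t ≡ 4 − 17 = -13 (mod 9).
    Reduce coefficients mod 9: 2·t ≡ 5 (mod 9).
    The inverse of 2 mod 9 is 5 (since 2·5 = 10 = 1·9 + 1), so t ≡ 5·5 = 25 ≡ 7 (mod 9).
    Then x = 17 + 20·7 = 157, valid modulo lcm(20, 9) = 180: x ≡ 157 (mod 180).
Verify: 157 mod 5 = 2 ✓, 157 mod 4 = 1 ✓, 157 mod 9 = 4 ✓.

x ≡ 157 (mod 180).


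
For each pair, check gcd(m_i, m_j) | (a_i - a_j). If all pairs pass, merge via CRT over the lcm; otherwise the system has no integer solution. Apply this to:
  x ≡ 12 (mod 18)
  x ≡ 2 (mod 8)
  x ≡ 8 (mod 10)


Moduli 18, 8, 10 are not pairwise coprime, so CRT works modulo lcm(m_i) when all pairwise compatibility conditions hold.
Pairwise compatibility: gcd(m_i, m_j) must divide a_i - a_j for every pair.
Merge one congruence at a time:
  Start: x ≡ 12 (mod 18).
  Combine with x ≡ 2 (mod 8): gcd(18, 8) = 2; 2 - 12 = -10, which IS divisible by 2, so compatible.
    Write x = 12 + 18·t and substitute into x ≡ 2 (mod 8): 18·t ≡ 2 − 12 = -10 (mod 8).
    Divide the congruence (and modulus) by g = 2: 9·t ≡ -5 (mod 4).
    Reduce coefficients mod 4: 1·t ≡ 3 (mod 4).
    So t ≡ 3 (mod 4).
    Then x = 12 + 18·3 = 66, valid modulo lcm(18, 8) = 72: x ≡ 66 (mod 72).
  Combine with x ≡ 8 (mod 10): gcd(72, 10) = 2; 8 - 66 = -58, which IS divisible by 2, so compatible.
    Write x = 66 + 72·t and substitute into x ≡ 8 (mod 10): 72·t ≡ 8 − 66 = -58 (mod 10).
    Divide the congruence (and modulus) by g = 2: 36·t ≡ -29 (mod 5).
    Reduce coefficients mod 5: 1·t ≡ 1 (mod 5).
    So t ≡ 1 (mod 5).
    Then x = 66 + 72·1 = 138, valid modulo lcm(72, 10) = 360: x ≡ 138 (mod 360).
Verify: 138 mod 18 = 12, 138 mod 8 = 2, 138 mod 10 = 8.

x ≡ 138 (mod 360).


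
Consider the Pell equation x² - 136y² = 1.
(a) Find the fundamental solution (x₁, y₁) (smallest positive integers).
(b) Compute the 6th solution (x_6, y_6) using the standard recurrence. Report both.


Step 1: Find the fundamental solution (x₁, y₁) of x² - 136y² = 1.
  Expand √136 as a continued fraction. a₀ = ⌊√136⌋ = 11; iterate m_{k+1} = d_k·a_k − m_k, d_{k+1} = (136 − m_{k+1}²)/d_k, a_{k+1} = ⌊(a₀ + m_{k+1})/d_{k+1}⌋ (starting m₀ = 0, d₀ = 1), with convergents p_k = a_k·p_{k-1} + p_{k-2}, q_k = a_k·q_{k-1} + q_{k-2} (p₋₁ = 1, q₋₁ = 0):
  k = 0: a₀ = 11; p₀/q₀ = 11/1; p₀² − 136·q₀² = 121 − 136 = -15.
  k = 1: m = 11, d = 15, a = ⌊(11 + 11)/15⌋ = 1; p/q = (1·11 + 1)/(1·1 + 0) = 12/1; p² − 136·q² = 144 − 136 = 8.
  k = 2: m = 4, d = 8, a = ⌊(11 + 4)/8⌋ = 1; p/q = (1·12 + 11)/(1·1 + 1) = 23/2; p² − 136·q² = 529 − 544 = -15.
  k = 3: m = 4, d = 15, a = ⌊(11 + 4)/15⌋ = 1; p/q = (1·23 + 12)/(1·2 + 1) = 35/3; p² − 136·q² = 1225 − 1224 = 1.
  The first convergent with p² − 136·q² = 1 gives the fundamental solution (x₁, y₁) = (35, 3).
Step 2: Apply the recurrence (x_{n+1}, y_{n+1}) = (x₁x_n + 136y₁y_n, x₁y_n + y₁x_n) repeatedly.
  From (x_1, y_1) = (35, 3): x_2 = 35·35 + 136·3·3 = 2449; y_2 = 35·3 + 3·35 = 210.
  From (x_2, y_2) = (2449, 210): x_3 = 35·2449 + 136·3·210 = 171395; y_3 = 35·210 + 3·2449 = 14697.
  From (x_3, y_3) = (171395, 14697): x_4 = 35·171395 + 136·3·14697 = 11995201; y_4 = 35·14697 + 3·171395 = 1028580.
  From (x_4, y_4) = (11995201, 1028580): x_5 = 35·11995201 + 136·3·1028580 = 839492675; y_5 = 35·1028580 + 3·11995201 = 71985903.
  From (x_5, y_5) = (839492675, 71985903): x_6 = 35·839492675 + 136·3·71985903 = 58752492049; y_6 = 35·71985903 + 3·839492675 = 5037984630.
Step 3: Verify x_6² - 136·y_6² = 3451855321967808218401 - 3451855321967808218400 = 1 (should be 1). ✓

(x_1, y_1) = (35, 3); (x_6, y_6) = (58752492049, 5037984630).


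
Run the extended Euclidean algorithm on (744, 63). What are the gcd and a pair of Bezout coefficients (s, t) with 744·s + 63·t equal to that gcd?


Euclidean algorithm on (744, 63) — divide until remainder is 0:
  744 = 11 · 63 + 51
  63 = 1 · 51 + 12
  51 = 4 · 12 + 3
  12 = 4 · 3 + 0
gcd(744, 63) = 3.
Track Bezout coefficients alongside the remainders: start with r₀ = 744 = a·1 + b·0 (s = 1, t = 0) and r₁ = 63 = a·0 + b·1 (s = 0, t = 1); each new remainder r_{k+1} = r_{k-1} − q_k·r_k inherits s_{k+1} = s_{k-1} − q_k·s_k, t_{k+1} = t_{k-1} − q_k·t_k, so r_k = a·s_k + b·t_k at every step:
  q = 11: r = 51, s = 1 − 11·0 = 1, t = 0 − 11·1 = -11  (check: 744·1 + 63·(-11) = 51)
  q = 1: r = 12, s = 0 − 1·1 = -1, t = 1 − 1·(-11) = 12  (check: 744·(-1) + 63·12 = 12)
  q = 4: r = 3, s = 1 − 4·(-1) = 5, t = -11 − 4·12 = -59  (check: 744·5 + 63·(-59) = 3)
The row with r = 3 (the gcd) gives the Bezout coefficients s = 5, t = -59.
Result: 744 · (5) + 63 · (-59) = 3.

gcd(744, 63) = 3; s = 5, t = -59 (check: 744·5 + 63·(-59) = 3).


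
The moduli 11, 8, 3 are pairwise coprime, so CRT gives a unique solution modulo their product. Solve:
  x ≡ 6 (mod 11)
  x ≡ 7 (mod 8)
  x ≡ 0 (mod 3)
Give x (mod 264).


Moduli 11, 8, 3 are pairwise coprime; by CRT there is a unique solution modulo M = 11 · 8 · 3 = 264.
Solve pairwise, accumulating the modulus:
  Start with x ≡ 6 (mod 11).
  Combine with x ≡ 7 (mod 8): since gcd(11, 8) = 1, we get a unique residue mod 88.
    Write x = 6 + 11·t and substitute into x ≡ 7 (mod 8): 11·t ≡ 7 − 6 = 1 (mod 8).
    Reduce coefficients mod 8: 3·t ≡ 1 (mod 8).
    The inverse of 3 mod 8 is 3 (since 3·3 = 9 = 1·8 + 1), so t ≡ 3·1 = 3 ≡ 3 (mod 8).
    Then x = 6 + 11·3 = 39, valid modulo lcm(11, 8) = 88: x ≡ 39 (mod 88).
  Combine with x ≡ 0 (mod 3): since gcd(88, 3) = 1, we get a unique residue mod 264.
    Write x = 39 + 88·t and substitute into x ≡ 0 (mod 3): 88·t ≡ 0 − 39 = -39 (mod 3).
    Reduce coefficients mod 3: 1·t ≡ 0 (mod 3).
    So t ≡ 0 (mod 3).
    Then x = 39 + 88·0 = 39, valid modulo lcm(88, 3) = 264: x ≡ 39 (mod 264).
Verify: 39 mod 11 = 6 ✓, 39 mod 8 = 7 ✓, 39 mod 3 = 0 ✓.

x ≡ 39 (mod 264).


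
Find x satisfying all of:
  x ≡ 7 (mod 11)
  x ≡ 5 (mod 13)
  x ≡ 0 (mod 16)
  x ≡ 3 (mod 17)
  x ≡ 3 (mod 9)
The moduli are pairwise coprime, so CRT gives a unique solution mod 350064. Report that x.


Product of moduli M = 11 · 13 · 16 · 17 · 9 = 350064.
Merge one congruence at a time:
  Start: x ≡ 7 (mod 11).
  Combine with x ≡ 5 (mod 13); new modulus lcm = 143.
    Write x = 7 + 11·t and substitute into x ≡ 5 (mod 13): 11·t ≡ 5 − 7 = -2 (mod 13).
    Reduce coefficients mod 13: 11·t ≡ 11 (mod 13).
    The inverse of 11 mod 13 is 6 (since 11·6 = 66 = 5·13 + 1), so t ≡ 6·11 = 66 ≡ 1 (mod 13).
    Then x = 7 + 11·1 = 18, valid modulo lcm(11, 13) = 143: x ≡ 18 (mod 143).
  Combine with x ≡ 0 (mod 16); new modulus lcm = 2288.
    Write x = 18 + 143·t and substitute into x ≡ 0 (mod 16): 143·t ≡ 0 − 18 = -18 (mod 16).
    Reduce coefficients mod 16: 15·t ≡ 14 (mod 16).
    The inverse of 15 mod 16 is 15 (since 15·15 = 225 = 14·16 + 1), so t ≡ 15·14 = 210 ≡ 2 (mod 16).
    Then x = 18 + 143·2 = 304, valid modulo lcm(143, 16) = 2288: x ≡ 304 (mod 2288).
  Combine with x ≡ 3 (mod 17); new modulus lcm = 38896.
    Write x = 304 + 2288·t and substitute into x ≡ 3 (mod 17): 2288·t ≡ 3 − 304 = -301 (mod 17).
    Reduce coefficients mod 17: 10·t ≡ 5 (mod 17).
    The inverse of 10 mod 17 is 12 (since 10·12 = 120 = 7·17 + 1), so t ≡ 12·5 = 60 ≡ 9 (mod 17).
    Then x = 304 + 2288·9 = 20896, valid modulo lcm(2288, 17) = 38896: x ≡ 20896 (mod 38896).
  Combine with x ≡ 3 (mod 9); new modulus lcm = 350064.
    Write x = 20896 + 38896·t and substitute into x ≡ 3 (mod 9): 38896·t ≡ 3 − 20896 = -20893 (mod 9).
    Reduce coefficients mod 9: 7·t ≡ 5 (mod 9).
    The inverse of 7 mod 9 is 4 (since 7·4 = 28 = 3·9 + 1), so t ≡ 4·5 = 20 ≡ 2 (mod 9).
    Then x = 20896 + 38896·2 = 98688, valid modulo lcm(38896, 9) = 350064: x ≡ 98688 (mod 350064).
Verify against each original: 98688 mod 11 = 7, 98688 mod 13 = 5, 98688 mod 16 = 0, 98688 mod 17 = 3, 98688 mod 9 = 3.

x ≡ 98688 (mod 350064).


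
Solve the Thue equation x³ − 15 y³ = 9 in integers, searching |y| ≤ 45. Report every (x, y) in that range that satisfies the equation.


The equation is x³ - 15y³ = 9. For fixed y, x³ = 15·y³ + 9, so a solution requires the RHS to be a perfect cube.
Strategy: iterate y from -45 to 45, compute RHS = 15·y³ + 9, and check whether it is a (positive or negative) perfect cube.
Check small values of y:
  y = 0: RHS = 9 is not a perfect cube.
  y = 1: RHS = 24 is not a perfect cube.
  y = -1: RHS = -6 is not a perfect cube.
  y = 2: RHS = 129 is not a perfect cube.
  y = -2: RHS = -111 is not a perfect cube.
  y = 3: RHS = 414 is not a perfect cube.
  y = -3: RHS = -396 is not a perfect cube.
Continuing the search up to |y| = 45 finds no solutions either.
No (x, y) in the scanned range satisfies the equation.

No integer solutions with |y| ≤ 45.


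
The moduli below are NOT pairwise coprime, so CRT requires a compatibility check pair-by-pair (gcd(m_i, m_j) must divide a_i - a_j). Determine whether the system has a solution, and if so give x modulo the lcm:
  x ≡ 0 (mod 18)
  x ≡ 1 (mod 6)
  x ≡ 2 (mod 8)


Moduli 18, 6, 8 are not pairwise coprime, so CRT works modulo lcm(m_i) when all pairwise compatibility conditions hold.
Pairwise compatibility: gcd(m_i, m_j) must divide a_i - a_j for every pair.
Merge one congruence at a time:
  Start: x ≡ 0 (mod 18).
  Combine with x ≡ 1 (mod 6): gcd(18, 6) = 6, and 1 - 0 = 1 is NOT divisible by 6.
    ⇒ system is inconsistent (no integer solution).

No solution (the system is inconsistent).


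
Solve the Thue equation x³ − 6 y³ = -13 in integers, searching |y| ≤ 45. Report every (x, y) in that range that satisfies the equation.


The equation is x³ - 6y³ = -13. For fixed y, x³ = 6·y³ − 13, so a solution requires the RHS to be a perfect cube.
Strategy: iterate y from -45 to 45, compute RHS = 6·y³ − 13, and check whether it is a (positive or negative) perfect cube.
Check small values of y:
  y = 0: RHS = -13 is not a perfect cube.
  y = 1: RHS = -7 is not a perfect cube.
  y = -1: RHS = -19 is not a perfect cube.
  y = 2: RHS = 35 is not a perfect cube.
  y = -2: RHS = -61 is not a perfect cube.
  y = 3: RHS = 149 is not a perfect cube.
  y = -3: RHS = -175 is not a perfect cube.
Continuing the search up to |y| = 45 finds no solutions either.
No (x, y) in the scanned range satisfies the equation.

No integer solutions with |y| ≤ 45.


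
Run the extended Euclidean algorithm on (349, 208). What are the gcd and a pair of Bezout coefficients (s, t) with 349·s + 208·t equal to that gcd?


Euclidean algorithm on (349, 208) — divide until remainder is 0:
  349 = 1 · 208 + 141
  208 = 1 · 141 + 67
  141 = 2 · 67 + 7
  67 = 9 · 7 + 4
  7 = 1 · 4 + 3
  4 = 1 · 3 + 1
  3 = 3 · 1 + 0
gcd(349, 208) = 1.
Track Bezout coefficients alongside the remainders: start with r₀ = 349 = a·1 + b·0 (s = 1, t = 0) and r₁ = 208 = a·0 + b·1 (s = 0, t = 1); each new remainder r_{k+1} = r_{k-1} − q_k·r_k inherits s_{k+1} = s_{k-1} − q_k·s_k, t_{k+1} = t_{k-1} − q_k·t_k, so r_k = a·s_k + b·t_k at every step:
  q = 1: r = 141, s = 1 − 1·0 = 1, t = 0 − 1·1 = -1  (check: 349·1 + 208·(-1) = 141)
  q = 1: r = 67, s = 0 − 1·1 = -1, t = 1 − 1·(-1) = 2  (check: 349·(-1) + 208·2 = 67)
  q = 2: r = 7, s = 1 − 2·(-1) = 3, t = -1 − 2·2 = -5  (check: 349·3 + 208·(-5) = 7)
  q = 9: r = 4, s = -1 − 9·3 = -28, t = 2 − 9·(-5) = 47  (check: 349·(-28) + 208·47 = 4)
  q = 1: r = 3, s = 3 − 1·(-28) = 31, t = -5 − 1·47 = -52  (check: 349·31 + 208·(-52) = 3)
  q = 1: r = 1, s = -28 − 1·31 = -59, t = 47 − 1·(-52) = 99  (check: 349·(-59) + 208·99 = 1)
The row with r = 1 (the gcd) gives the Bezout coefficients s = -59, t = 99.
Result: 349 · (-59) + 208 · (99) = 1.

gcd(349, 208) = 1; s = -59, t = 99 (check: 349·(-59) + 208·99 = 1).


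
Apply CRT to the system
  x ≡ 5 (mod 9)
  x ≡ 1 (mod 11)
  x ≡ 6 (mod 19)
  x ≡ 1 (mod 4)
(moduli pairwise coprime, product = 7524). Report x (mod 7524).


Product of moduli M = 9 · 11 · 19 · 4 = 7524.
Merge one congruence at a time:
  Start: x ≡ 5 (mod 9).
  Combine with x ≡ 1 (mod 11); new modulus lcm = 99.
    Write x = 5 + 9·t and substitute into x ≡ 1 (mod 11): 9·t ≡ 1 − 5 = -4 (mod 11).
    Reduce coefficients mod 11: 9·t ≡ 7 (mod 11).
    The inverse of 9 mod 11 is 5 (since 9·5 = 45 = 4·11 + 1), so t ≡ 5·7 = 35 ≡ 2 (mod 11).
    Then x = 5 + 9·2 = 23, valid modulo lcm(9, 11) = 99: x ≡ 23 (mod 99).
  Combine with x ≡ 6 (mod 19); new modulus lcm = 1881.
    Write x = 23 + 99·t and substitute into x ≡ 6 (mod 19): 99·t ≡ 6 − 23 = -17 (mod 19).
    Reduce coefficients mod 19: 4·t ≡ 2 (mod 19).
    The inverse of 4 mod 19 is 5 (since 4·5 = 20 = 1·19 + 1), so t ≡ 5·2 = 10 ≡ 10 (mod 19).
    Then x = 23 + 99·10 = 1013, valid modulo lcm(99, 19) = 1881: x ≡ 1013 (mod 1881).
  Combine with x ≡ 1 (mod 4); new modulus lcm = 7524.
    Write x = 1013 + 1881·t and substitute into x ≡ 1 (mod 4): 1881·t ≡ 1 − 1013 = -1012 (mod 4).
    Reduce coefficients mod 4: 1·t ≡ 0 (mod 4).
    So t ≡ 0 (mod 4).
    Then x = 1013 + 1881·0 = 1013, valid modulo lcm(1881, 4) = 7524: x ≡ 1013 (mod 7524).
Verify against each original: 1013 mod 9 = 5, 1013 mod 11 = 1, 1013 mod 19 = 6, 1013 mod 4 = 1.

x ≡ 1013 (mod 7524).


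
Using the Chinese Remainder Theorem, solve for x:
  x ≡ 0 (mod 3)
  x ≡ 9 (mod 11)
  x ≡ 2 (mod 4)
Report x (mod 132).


Moduli 3, 11, 4 are pairwise coprime; by CRT there is a unique solution modulo M = 3 · 11 · 4 = 132.
Solve pairwise, accumulating the modulus:
  Start with x ≡ 0 (mod 3).
  Combine with x ≡ 9 (mod 11): since gcd(3, 11) = 1, we get a unique residue mod 33.
    Write x = 0 + 3·t and substitute into x ≡ 9 (mod 11): 3·t ≡ 9 − 0 = 9 (mod 11).
    The inverse of 3 mod 11 is 4 (since 3·4 = 12 = 1·11 + 1), so t ≡ 4·9 = 36 ≡ 3 (mod 11).
    Then x = 0 + 3·3 = 9, valid modulo lcm(3, 11) = 33: x ≡ 9 (mod 33).
  Combine with x ≡ 2 (mod 4): since gcd(33, 4) = 1, we get a unique residue mod 132.
    Write x = 9 + 33·t and substitute into x ≡ 2 (mod 4): 33·t ≡ 2 − 9 = -7 (mod 4).
    Reduce coefficients mod 4: 1·t ≡ 1 (mod 4).
    So t ≡ 1 (mod 4).
    Then x = 9 + 33·1 = 42, valid modulo lcm(33, 4) = 132: x ≡ 42 (mod 132).
Verify: 42 mod 3 = 0 ✓, 42 mod 11 = 9 ✓, 42 mod 4 = 2 ✓.

x ≡ 42 (mod 132).


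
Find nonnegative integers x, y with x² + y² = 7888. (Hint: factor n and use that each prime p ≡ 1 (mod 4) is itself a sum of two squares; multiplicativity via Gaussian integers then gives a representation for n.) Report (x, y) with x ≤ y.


Step 1: Factor n = 7888 = 2^4 · 17 · 29.
Step 2: Check the mod-4 condition on each prime factor: 2 = 2 (special); 17 ≡ 1 (mod 4), exponent 1; 29 ≡ 1 (mod 4), exponent 1.
All primes ≡ 3 (mod 4) appear to even exponent (or don't appear), so by the two-squares theorem n IS expressible as a sum of two squares.
Step 3: Build a representation. Group n = k² · m with k = 4 and m = 17 · 29 = 493 (a product of primes ≡ 1 (mod 4)); a representation of m scales to one of n via (k·x)² + (k·y)² = k²(x² + y²). Each prime p ≡ 1 (mod 4) is itself a sum of two squares; find a² by testing p − a² for a perfect square:
  17: 17 − 1² = 16 = 4² ⇒ 17 = 1² + 4².
  29: 29 − 1² = 28, 29 − 2² = 25 = 5² ⇒ 29 = 2² + 5².
  Combine using the Brahmagupta–Fibonacci identity (a² + b²)(c² + d²) = (ac − bd)² + (ad + bc)² = (ac + bd)² + (ad − bc)²:
  17 · 29 = 493: from (1² + 4²)(2² + 5²), take (1·2 − 4·5, 1·5 + 4·2) = (2 − 20, 5 + 8) = (-18, 13); dropping signs (only squares matter) gives (18, 13); check 18² + 13² = 324 + 169 = 493 ✓.
  Scale by k = 4: (4·18, 4·13) = (72, 52).
Step 4: Order so x ≤ y and verify: 52² + 72² = 2704 + 5184 = 7888 = n. ✓

n = 7888 = 52² + 72² (one valid representation with x ≤ y).


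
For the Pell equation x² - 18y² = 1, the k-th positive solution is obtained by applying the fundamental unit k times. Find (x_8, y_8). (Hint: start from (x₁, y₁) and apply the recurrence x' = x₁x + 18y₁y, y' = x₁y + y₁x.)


Step 1: Find the fundamental solution (x₁, y₁) of x² - 18y² = 1.
  Expand √18 as a continued fraction. a₀ = ⌊√18⌋ = 4; iterate m_{k+1} = d_k·a_k − m_k, d_{k+1} = (18 − m_{k+1}²)/d_k, a_{k+1} = ⌊(a₀ + m_{k+1})/d_{k+1}⌋ (starting m₀ = 0, d₀ = 1), with convergents p_k = a_k·p_{k-1} + p_{k-2}, q_k = a_k·q_{k-1} + q_{k-2} (p₋₁ = 1, q₋₁ = 0):
  k = 0: a₀ = 4; p₀/q₀ = 4/1; p₀² − 18·q₀² = 16 − 18 = -2.
  k = 1: m = 4, d = 2, a = ⌊(4 + 4)/2⌋ = 4; p/q = (4·4 + 1)/(4·1 + 0) = 17/4; p² − 18·q² = 289 − 288 = 1.
  The first convergent with p² − 18·q² = 1 gives the fundamental solution (x₁, y₁) = (17, 4).
Step 2: Apply the recurrence (x_{n+1}, y_{n+1}) = (x₁x_n + 18y₁y_n, x₁y_n + y₁x_n) repeatedly.
  From (x_1, y_1) = (17, 4): x_2 = 17·17 + 18·4·4 = 577; y_2 = 17·4 + 4·17 = 136.
  From (x_2, y_2) = (577, 136): x_3 = 17·577 + 18·4·136 = 19601; y_3 = 17·136 + 4·577 = 4620.
  From (x_3, y_3) = (19601, 4620): x_4 = 17·19601 + 18·4·4620 = 665857; y_4 = 17·4620 + 4·19601 = 156944.
  From (x_4, y_4) = (665857, 156944): x_5 = 17·665857 + 18·4·156944 = 22619537; y_5 = 17·156944 + 4·665857 = 5331476.
  From (x_5, y_5) = (22619537, 5331476): x_6 = 17·22619537 + 18·4·5331476 = 768398401; y_6 = 17·5331476 + 4·22619537 = 181113240.
  From (x_6, y_6) = (768398401, 181113240): x_7 = 17·768398401 + 18·4·181113240 = 26102926097; y_7 = 17·181113240 + 4·768398401 = 6152518684.
  From (x_7, y_7) = (26102926097, 6152518684): x_8 = 17·26102926097 + 18·4·6152518684 = 886731088897; y_8 = 17·6152518684 + 4·26102926097 = 209004522016.
Step 3: Verify x_8² - 18·y_8² = 786292024016459316676609 - 786292024016459316676608 = 1 (should be 1). ✓

(x_1, y_1) = (17, 4); (x_8, y_8) = (886731088897, 209004522016).


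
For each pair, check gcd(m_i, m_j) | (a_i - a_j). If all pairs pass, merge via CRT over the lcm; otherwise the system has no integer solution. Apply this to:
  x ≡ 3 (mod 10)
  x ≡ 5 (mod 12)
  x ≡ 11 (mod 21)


Moduli 10, 12, 21 are not pairwise coprime, so CRT works modulo lcm(m_i) when all pairwise compatibility conditions hold.
Pairwise compatibility: gcd(m_i, m_j) must divide a_i - a_j for every pair.
Merge one congruence at a time:
  Start: x ≡ 3 (mod 10).
  Combine with x ≡ 5 (mod 12): gcd(10, 12) = 2; 5 - 3 = 2, which IS divisible by 2, so compatible.
    Write x = 3 + 10·t and substitute into x ≡ 5 (mod 12): 10·t ≡ 5 − 3 = 2 (mod 12).
    Divide the congruence (and modulus) by g = 2: 5·t ≡ 1 (mod 6).
    The inverse of 5 mod 6 is 5 (since 5·5 = 25 = 4·6 + 1), so t ≡ 5·1 = 5 ≡ 5 (mod 6).
    Then x = 3 + 10·5 = 53, valid modulo lcm(10, 12) = 60: x ≡ 53 (mod 60).
  Combine with x ≡ 11 (mod 21): gcd(60, 21) = 3; 11 - 53 = -42, which IS divisible by 3, so compatible.
    Write x = 53 + 60·t and substitute into x ≡ 11 (mod 21): 60·t ≡ 11 − 53 = -42 (mod 21).
    Divide the congruence (and modulus) by g = 3: 20·t ≡ -14 (mod 7).
    Reduce coefficients mod 7: 6·t ≡ 0 (mod 7).
    The inverse of 6 mod 7 is 6 (since 6·6 = 36 = 5·7 + 1), so t ≡ 6·0 = 0 ≡ 0 (mod 7).
    Then x = 53 + 60·0 = 53, valid modulo lcm(60, 21) = 420: x ≡ 53 (mod 420).
Verify: 53 mod 10 = 3, 53 mod 12 = 5, 53 mod 21 = 11.

x ≡ 53 (mod 420).


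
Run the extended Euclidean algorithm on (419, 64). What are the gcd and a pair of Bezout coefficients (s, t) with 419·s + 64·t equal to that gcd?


Euclidean algorithm on (419, 64) — divide until remainder is 0:
  419 = 6 · 64 + 35
  64 = 1 · 35 + 29
  35 = 1 · 29 + 6
  29 = 4 · 6 + 5
  6 = 1 · 5 + 1
  5 = 5 · 1 + 0
gcd(419, 64) = 1.
Track Bezout coefficients alongside the remainders: start with r₀ = 419 = a·1 + b·0 (s = 1, t = 0) and r₁ = 64 = a·0 + b·1 (s = 0, t = 1); each new remainder r_{k+1} = r_{k-1} − q_k·r_k inherits s_{k+1} = s_{k-1} − q_k·s_k, t_{k+1} = t_{k-1} − q_k·t_k, so r_k = a·s_k + b·t_k at every step:
  q = 6: r = 35, s = 1 − 6·0 = 1, t = 0 − 6·1 = -6  (check: 419·1 + 64·(-6) = 35)
  q = 1: r = 29, s = 0 − 1·1 = -1, t = 1 − 1·(-6) = 7  (check: 419·(-1) + 64·7 = 29)
  q = 1: r = 6, s = 1 − 1·(-1) = 2, t = -6 − 1·7 = -13  (check: 419·2 + 64·(-13) = 6)
  q = 4: r = 5, s = -1 − 4·2 = -9, t = 7 − 4·(-13) = 59  (check: 419·(-9) + 64·59 = 5)
  q = 1: r = 1, s = 2 − 1·(-9) = 11, t = -13 − 1·59 = -72  (check: 419·11 + 64·(-72) = 1)
The row with r = 1 (the gcd) gives the Bezout coefficients s = 11, t = -72.
Result: 419 · (11) + 64 · (-72) = 1.

gcd(419, 64) = 1; s = 11, t = -72 (check: 419·11 + 64·(-72) = 1).


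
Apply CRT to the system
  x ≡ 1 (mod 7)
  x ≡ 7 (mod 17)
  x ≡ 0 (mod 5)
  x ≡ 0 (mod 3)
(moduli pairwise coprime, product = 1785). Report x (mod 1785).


Product of moduli M = 7 · 17 · 5 · 3 = 1785.
Merge one congruence at a time:
  Start: x ≡ 1 (mod 7).
  Combine with x ≡ 7 (mod 17); new modulus lcm = 119.
    Write x = 1 + 7·t and substitute into x ≡ 7 (mod 17): 7·t ≡ 7 − 1 = 6 (mod 17).
    The inverse of 7 mod 17 is 5 (since 7·5 = 35 = 2·17 + 1), so t ≡ 5·6 = 30 ≡ 13 (mod 17).
    Then x = 1 + 7·13 = 92, valid modulo lcm(7, 17) = 119: x ≡ 92 (mod 119).
  Combine with x ≡ 0 (mod 5); new modulus lcm = 595.
    Write x = 92 + 119·t and substitute into x ≡ 0 (mod 5): 119·t ≡ 0 − 92 = -92 (mod 5).
    Reduce coefficients mod 5: 4·t ≡ 3 (mod 5).
    The inverse of 4 mod 5 is 4 (since 4·4 = 16 = 3·5 + 1), so t ≡ 4·3 = 12 ≡ 2 (mod 5).
    Then x = 92 + 119·2 = 330, valid modulo lcm(119, 5) = 595: x ≡ 330 (mod 595).
  Combine with x ≡ 0 (mod 3); new modulus lcm = 1785.
    Write x = 330 + 595·t and substitute into x ≡ 0 (mod 3): 595·t ≡ 0 − 330 = -330 (mod 3).
    Reduce coefficients mod 3: 1·t ≡ 0 (mod 3).
    So t ≡ 0 (mod 3).
    Then x = 330 + 595·0 = 330, valid modulo lcm(595, 3) = 1785: x ≡ 330 (mod 1785).
Verify against each original: 330 mod 7 = 1, 330 mod 17 = 7, 330 mod 5 = 0, 330 mod 3 = 0.

x ≡ 330 (mod 1785).


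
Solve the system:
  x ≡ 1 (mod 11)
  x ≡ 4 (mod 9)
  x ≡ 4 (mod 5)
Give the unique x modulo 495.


Moduli 11, 9, 5 are pairwise coprime; by CRT there is a unique solution modulo M = 11 · 9 · 5 = 495.
Solve pairwise, accumulating the modulus:
  Start with x ≡ 1 (mod 11).
  Combine with x ≡ 4 (mod 9): since gcd(11, 9) = 1, we get a unique residue mod 99.
    Write x = 1 + 11·t and substitute into x ≡ 4 (mod 9): 11·t ≡ 4 − 1 = 3 (mod 9).
    Reduce coefficients mod 9: 2·t ≡ 3 (mod 9).
    The inverse of 2 mod 9 is 5 (since 2·5 = 10 = 1·9 + 1), so t ≡ 5·3 = 15 ≡ 6 (mod 9).
    Then x = 1 + 11·6 = 67, valid modulo lcm(11, 9) = 99: x ≡ 67 (mod 99).
  Combine with x ≡ 4 (mod 5): since gcd(99, 5) = 1, we get a unique residue mod 495.
    Write x = 67 + 99·t and substitute into x ≡ 4 (mod 5): 99·t ≡ 4 − 67 = -63 (mod 5).
    Reduce coefficients mod 5: 4·t ≡ 2 (mod 5).
    The inverse of 4 mod 5 is 4 (since 4·4 = 16 = 3·5 + 1), so t ≡ 4·2 = 8 ≡ 3 (mod 5).
    Then x = 67 + 99·3 = 364, valid modulo lcm(99, 5) = 495: x ≡ 364 (mod 495).
Verify: 364 mod 11 = 1 ✓, 364 mod 9 = 4 ✓, 364 mod 5 = 4 ✓.

x ≡ 364 (mod 495).


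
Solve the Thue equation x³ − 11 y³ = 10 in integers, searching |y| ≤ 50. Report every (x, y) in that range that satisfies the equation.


The equation is x³ - 11y³ = 10. For fixed y, x³ = 11·y³ + 10, so a solution requires the RHS to be a perfect cube.
Strategy: iterate y from -50 to 50, compute RHS = 11·y³ + 10, and check whether it is a (positive or negative) perfect cube.
Check small values of y:
  y = 0: RHS = 10 is not a perfect cube.
  y = 1: RHS = 21 is not a perfect cube.
  y = -1: RHS = -1 = (-1)³ ⇒ x = -1 works.
  y = 2: RHS = 98 is not a perfect cube.
  y = -2: RHS = -78 is not a perfect cube.
  y = 3: RHS = 307 is not a perfect cube.
  y = -3: RHS = -287 is not a perfect cube.
Continuing the search up to |y| = 50 finds no further solutions beyond those listed.
Collected solutions: (-1, -1).

Solutions (with |y| ≤ 50): (-1, -1).


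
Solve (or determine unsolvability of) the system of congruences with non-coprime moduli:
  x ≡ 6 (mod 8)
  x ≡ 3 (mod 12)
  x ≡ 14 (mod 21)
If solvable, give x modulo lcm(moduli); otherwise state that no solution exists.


Moduli 8, 12, 21 are not pairwise coprime, so CRT works modulo lcm(m_i) when all pairwise compatibility conditions hold.
Pairwise compatibility: gcd(m_i, m_j) must divide a_i - a_j for every pair.
Merge one congruence at a time:
  Start: x ≡ 6 (mod 8).
  Combine with x ≡ 3 (mod 12): gcd(8, 12) = 4, and 3 - 6 = -3 is NOT divisible by 4.
    ⇒ system is inconsistent (no integer solution).

No solution (the system is inconsistent).


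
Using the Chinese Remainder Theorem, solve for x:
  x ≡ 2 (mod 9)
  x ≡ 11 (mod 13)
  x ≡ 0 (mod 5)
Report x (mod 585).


Moduli 9, 13, 5 are pairwise coprime; by CRT there is a unique solution modulo M = 9 · 13 · 5 = 585.
Solve pairwise, accumulating the modulus:
  Start with x ≡ 2 (mod 9).
  Combine with x ≡ 11 (mod 13): since gcd(9, 13) = 1, we get a unique residue mod 117.
    Write x = 2 + 9·t and substitute into x ≡ 11 (mod 13): 9·t ≡ 11 − 2 = 9 (mod 13).
    The inverse of 9 mod 13 is 3 (since 9·3 = 27 = 2·13 + 1), so t ≡ 3·9 = 27 ≡ 1 (mod 13).
    Then x = 2 + 9·1 = 11, valid modulo lcm(9, 13) = 117: x ≡ 11 (mod 117).
  Combine with x ≡ 0 (mod 5): since gcd(117, 5) = 1, we get a unique residue mod 585.
    Write x = 11 + 117·t and substitute into x ≡ 0 (mod 5): 117·t ≡ 0 − 11 = -11 (mod 5).
    Reduce coefficients mod 5: 2·t ≡ 4 (mod 5).
    The inverse of 2 mod 5 is 3 (since 2·3 = 6 = 1·5 + 1), so t ≡ 3·4 = 12 ≡ 2 (mod 5).
    Then x = 11 + 117·2 = 245, valid modulo lcm(117, 5) = 585: x ≡ 245 (mod 585).
Verify: 245 mod 9 = 2 ✓, 245 mod 13 = 11 ✓, 245 mod 5 = 0 ✓.

x ≡ 245 (mod 585).
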